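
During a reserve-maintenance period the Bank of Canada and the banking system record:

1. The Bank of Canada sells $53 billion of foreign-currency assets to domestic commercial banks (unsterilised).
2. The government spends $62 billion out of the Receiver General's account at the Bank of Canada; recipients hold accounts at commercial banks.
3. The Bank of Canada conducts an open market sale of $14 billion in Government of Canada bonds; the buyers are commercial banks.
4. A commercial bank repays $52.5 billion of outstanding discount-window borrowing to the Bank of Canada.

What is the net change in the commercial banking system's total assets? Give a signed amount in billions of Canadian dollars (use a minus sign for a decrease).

+$9.5 billion

FX sale $53 billion: just an asset swap on bank balance sheets → 0.
Government spending $62 billion: bank balance sheets expand → +$62B.
OMO sale (to banks) $14 billion: just an asset swap on bank balance sheets → 0.
Discount-window repayment $52.5 billion: bank balance sheets shrink → −$52.5B.
Net: 0 + 62 + 0 − 52.5 = +$9.5 billion.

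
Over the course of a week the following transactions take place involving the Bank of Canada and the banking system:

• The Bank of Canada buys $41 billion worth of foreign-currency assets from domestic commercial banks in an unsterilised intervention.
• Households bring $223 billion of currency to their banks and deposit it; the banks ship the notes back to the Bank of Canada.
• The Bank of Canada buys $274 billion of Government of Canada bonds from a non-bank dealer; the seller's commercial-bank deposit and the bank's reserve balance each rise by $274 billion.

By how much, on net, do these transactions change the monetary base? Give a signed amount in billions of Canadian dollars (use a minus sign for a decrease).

Bank of Canada balance sheet:
  Assets:      Securities +$274B, Foreign assets +$41B
  Liabilities: Bank reserves +$538B, Currency in circulation −$223B
Monetary base = currency + reserves: −$223B + (+$538B) = +$315 billion.

+$315 billion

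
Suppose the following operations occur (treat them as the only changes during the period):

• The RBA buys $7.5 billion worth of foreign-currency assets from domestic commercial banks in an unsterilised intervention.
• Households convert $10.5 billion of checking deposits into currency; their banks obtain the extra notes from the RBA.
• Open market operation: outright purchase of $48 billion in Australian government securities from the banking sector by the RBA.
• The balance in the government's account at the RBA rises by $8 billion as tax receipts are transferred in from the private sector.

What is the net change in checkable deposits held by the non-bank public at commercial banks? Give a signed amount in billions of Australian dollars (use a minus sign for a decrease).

FX purchase $7.5 billion: the counterparty is a bank, so public deposits are unchanged → 0.
Currency withdrawal $10.5 billion: non-bank counterparties' bank balances fall → −$10.5B.
OMO purchase (from banks) $48 billion: the counterparty is a bank, so public deposits are unchanged → 0.
Government account inflow $8 billion: non-bank counterparties' bank balances fall → −$8B.
Net: 0 − 10.5 + 0 − 8 = -$18.5 billion.

-$18.5 billion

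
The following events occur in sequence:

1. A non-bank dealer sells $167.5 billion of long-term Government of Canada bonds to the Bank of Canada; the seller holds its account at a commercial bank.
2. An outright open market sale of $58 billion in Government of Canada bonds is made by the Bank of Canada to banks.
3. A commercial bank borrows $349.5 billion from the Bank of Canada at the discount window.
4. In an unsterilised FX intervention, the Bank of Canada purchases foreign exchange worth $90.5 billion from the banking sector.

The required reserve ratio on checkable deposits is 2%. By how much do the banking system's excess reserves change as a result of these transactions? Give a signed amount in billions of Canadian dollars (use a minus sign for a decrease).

Asset purchase (from non-banks) $167.5 billion: reserves +$167.5B, deposits +$167.5B.
OMO sale (to banks) $58 billion: reserves −$58B, deposits 0.
Discount-window loan $349.5 billion: reserves +$349.5B, deposits 0.
FX purchase $90.5 billion: reserves +$90.5B, deposits 0.
Totals: Δreserves = +$549.5B, Δdeposits = +$167.5B.
Δrequired reserves = 2% × +$167.5B = +$3.35B.
Δexcess reserves = Δreserves − Δrequired = +$549.5B − (+$3.35B) = +$546.15 billion.

+$546.15 billion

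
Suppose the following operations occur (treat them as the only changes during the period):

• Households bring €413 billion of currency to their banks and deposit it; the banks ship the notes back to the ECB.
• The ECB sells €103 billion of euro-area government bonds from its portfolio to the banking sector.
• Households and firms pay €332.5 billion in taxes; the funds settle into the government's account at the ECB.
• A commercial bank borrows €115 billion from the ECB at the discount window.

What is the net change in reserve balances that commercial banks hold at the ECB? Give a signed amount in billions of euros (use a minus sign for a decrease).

+€92.5 billion

ECB balance sheet:
  Assets:      Securities −€103B, Loans to banks +€115B
  Liabilities: Bank reserves +€92.5B, Currency in circulation −€413B, Government deposits +€332.5B
Commercial banking system:
  Assets:      Reserves at CB +€92.5B, Securities +€103B
  Liabilities: Checkable deposits +€80.5B, Borrowings from CB +€115B
So the change in reserve balances that commercial banks hold at the ECB is +€92.5 billion.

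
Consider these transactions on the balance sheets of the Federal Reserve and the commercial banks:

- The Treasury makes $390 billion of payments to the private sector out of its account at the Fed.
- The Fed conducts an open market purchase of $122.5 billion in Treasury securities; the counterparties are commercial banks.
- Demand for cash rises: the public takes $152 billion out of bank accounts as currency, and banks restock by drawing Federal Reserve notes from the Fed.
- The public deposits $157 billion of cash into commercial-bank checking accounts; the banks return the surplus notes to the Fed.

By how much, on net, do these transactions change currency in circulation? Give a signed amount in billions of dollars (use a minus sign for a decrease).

Government spending $390 billion: no currency enters or leaves circulation → 0.
OMO purchase (from banks) $122.5 billion: no currency enters or leaves circulation → 0.
Currency withdrawal $152 billion: notes leave the central bank → +$152B.
Currency deposit $157 billion: notes return to the central bank → −$157B.
Net: 0 + 0 + 152 − 157 = -$5 billion.

-$5 billion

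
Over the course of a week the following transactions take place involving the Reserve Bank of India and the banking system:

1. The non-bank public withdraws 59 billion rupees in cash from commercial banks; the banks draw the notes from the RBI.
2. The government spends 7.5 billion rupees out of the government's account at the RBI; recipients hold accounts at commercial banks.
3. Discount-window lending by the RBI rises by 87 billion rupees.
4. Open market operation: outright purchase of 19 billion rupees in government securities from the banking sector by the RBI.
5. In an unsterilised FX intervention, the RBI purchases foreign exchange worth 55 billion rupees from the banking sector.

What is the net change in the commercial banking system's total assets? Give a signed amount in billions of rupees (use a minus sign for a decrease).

+35.5 billion

Currency withdrawal 59 billion rupees: bank balance sheets shrink → −59B.
Government spending 7.5 billion rupees: bank balance sheets expand → +7.5B.
Discount-window loan 87 billion rupees: bank balance sheets expand → +87B.
OMO purchase (from banks) 19 billion rupees: just an asset swap on bank balance sheets → 0.
FX purchase 55 billion rupees: just an asset swap on bank balance sheets → 0.
Net: −59 + 7.5 + 87 + 0 + 0 = +35.5 billion.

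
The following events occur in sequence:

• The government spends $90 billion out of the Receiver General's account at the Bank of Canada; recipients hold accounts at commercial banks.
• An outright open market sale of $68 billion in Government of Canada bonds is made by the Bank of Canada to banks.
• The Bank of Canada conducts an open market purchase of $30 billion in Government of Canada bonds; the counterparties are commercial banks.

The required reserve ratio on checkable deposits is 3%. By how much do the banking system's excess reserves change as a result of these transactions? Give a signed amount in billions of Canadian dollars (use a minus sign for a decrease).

+$49.3 billion

Government spending $90 billion: reserves +$90B, deposits +$90B.
OMO sale (to banks) $68 billion: reserves −$68B, deposits 0.
OMO purchase (from banks) $30 billion: reserves +$30B, deposits 0.
Totals: Δreserves = +$52B, Δdeposits = +$90B.
Δrequired reserves = 3% × +$90B = +$2.7B.
Δexcess reserves = Δreserves − Δrequired = +$52B − (+$2.7B) = +$49.3 billion.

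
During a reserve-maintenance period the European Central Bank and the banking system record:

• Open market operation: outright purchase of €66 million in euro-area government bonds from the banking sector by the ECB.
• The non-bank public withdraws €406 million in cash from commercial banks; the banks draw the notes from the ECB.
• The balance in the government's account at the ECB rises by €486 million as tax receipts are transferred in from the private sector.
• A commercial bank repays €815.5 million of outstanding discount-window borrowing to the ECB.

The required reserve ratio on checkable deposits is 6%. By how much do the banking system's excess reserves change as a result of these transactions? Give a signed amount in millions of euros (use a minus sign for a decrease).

OMO purchase (from banks) €66 million: reserves +€66M, deposits 0.
Currency withdrawal €406 million: reserves −€406M, deposits −€406M.
Government account inflow €486 million: reserves −€486M, deposits −€486M.
Discount-window repayment €815.5 million: reserves −€815.5M, deposits 0.
Totals: Δreserves = −€1641.5M, Δdeposits = −€892M.
Δrequired reserves = 6% × −€892M = −€53.52M.
Δexcess reserves = Δreserves − Δrequired = −€1641.5M − (−€53.52M) = -€1587.98 million.

-€1587.98 million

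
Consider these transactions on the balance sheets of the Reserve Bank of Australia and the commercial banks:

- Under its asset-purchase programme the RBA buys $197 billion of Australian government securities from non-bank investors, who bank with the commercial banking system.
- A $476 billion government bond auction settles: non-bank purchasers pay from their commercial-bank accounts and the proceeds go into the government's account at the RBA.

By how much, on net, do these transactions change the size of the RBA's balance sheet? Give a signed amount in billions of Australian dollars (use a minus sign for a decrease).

Asset purchase (from non-banks) $197 billion: an RBA asset is acquired → +$197B.
Government account inflow $476 billion: only the composition of liabilities changes → 0.
Net: 197 + 0 = +$197 billion.

+$197 billion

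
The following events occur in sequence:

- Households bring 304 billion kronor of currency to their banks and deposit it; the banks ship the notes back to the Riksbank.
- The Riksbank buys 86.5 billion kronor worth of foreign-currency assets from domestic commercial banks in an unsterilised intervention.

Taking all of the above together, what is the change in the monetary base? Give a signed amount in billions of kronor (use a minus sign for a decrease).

Currency deposit 304 billion kronor: just a shift between currency and reserves — both are base money → 0.
FX purchase 86.5 billion kronor: Riksbank balance sheet expands → +86.5B.
Net: 0 + 86.5 = +86.5 billion.

+86.5 billion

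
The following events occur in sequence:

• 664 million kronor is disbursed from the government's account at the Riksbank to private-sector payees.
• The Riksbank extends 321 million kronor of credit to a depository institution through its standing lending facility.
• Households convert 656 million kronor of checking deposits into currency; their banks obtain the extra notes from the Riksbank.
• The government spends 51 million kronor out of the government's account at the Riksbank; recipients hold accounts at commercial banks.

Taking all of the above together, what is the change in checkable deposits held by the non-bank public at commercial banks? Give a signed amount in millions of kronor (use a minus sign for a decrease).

+59 million

Riksbank balance sheet:
  Assets:      Loans to banks +321M
  Liabilities: Bank reserves +380M, Currency in circulation +656M, Government deposits −715M
Commercial banking system:
  Assets:      Reserves at CB +380M
  Liabilities: Checkable deposits +59M, Borrowings from CB +321M
So the change in checkable deposits held by the non-bank public at commercial banks is +59 million.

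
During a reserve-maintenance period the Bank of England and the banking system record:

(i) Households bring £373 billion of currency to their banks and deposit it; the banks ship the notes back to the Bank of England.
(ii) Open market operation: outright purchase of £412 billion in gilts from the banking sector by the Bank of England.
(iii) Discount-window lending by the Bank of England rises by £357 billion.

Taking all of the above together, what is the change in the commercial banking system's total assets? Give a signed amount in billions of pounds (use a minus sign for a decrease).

Currency deposit £373 billion: bank balance sheets expand → +£373B.
OMO purchase (from banks) £412 billion: just an asset swap on bank balance sheets → 0.
Discount-window loan £357 billion: bank balance sheets expand → +£357B.
Net: 373 + 0 + 357 = +£730 billion.

+£730 billion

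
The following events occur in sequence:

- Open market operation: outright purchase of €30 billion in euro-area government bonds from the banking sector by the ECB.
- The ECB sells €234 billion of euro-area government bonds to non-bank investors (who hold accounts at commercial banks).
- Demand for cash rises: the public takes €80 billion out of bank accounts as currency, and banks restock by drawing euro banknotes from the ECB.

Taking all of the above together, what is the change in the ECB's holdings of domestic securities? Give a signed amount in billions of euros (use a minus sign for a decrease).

-€204 billion

OMO purchase (from banks) €30 billion: securities added to the ECB's portfolio → +€30B.
Asset sale (to non-banks) €234 billion: securities removed from the ECB's portfolio → −€234B.
Currency withdrawal €80 billion: the ECB's securities portfolio is untouched → 0.
Net: 30 − 234 + 0 = -€204 billion.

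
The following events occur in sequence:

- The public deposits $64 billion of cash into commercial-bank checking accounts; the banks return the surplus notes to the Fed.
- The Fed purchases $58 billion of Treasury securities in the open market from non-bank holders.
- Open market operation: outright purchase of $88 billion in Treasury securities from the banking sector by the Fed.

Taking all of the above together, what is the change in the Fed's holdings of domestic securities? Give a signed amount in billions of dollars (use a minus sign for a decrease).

+$146 billion

Fed balance sheet:
  Assets:      Securities +$146B
  Liabilities: Bank reserves +$210B, Currency in circulation −$64B
Commercial banking system:
  Assets:      Reserves at CB +$210B, Securities −$88B
  Liabilities: Checkable deposits +$122B
So the change in the Fed's holdings of domestic securities is +$146 billion.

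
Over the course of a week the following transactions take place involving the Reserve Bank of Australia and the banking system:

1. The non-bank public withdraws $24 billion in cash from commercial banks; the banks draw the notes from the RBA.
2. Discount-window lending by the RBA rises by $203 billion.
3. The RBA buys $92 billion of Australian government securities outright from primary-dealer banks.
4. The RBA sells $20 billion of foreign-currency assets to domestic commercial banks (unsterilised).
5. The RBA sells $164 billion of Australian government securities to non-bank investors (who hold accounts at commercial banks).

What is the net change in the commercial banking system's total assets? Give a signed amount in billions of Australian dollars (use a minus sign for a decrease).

+$15 billion

Currency withdrawal $24 billion: bank balance sheets shrink → −$24B.
Discount-window loan $203 billion: bank balance sheets expand → +$203B.
OMO purchase (from banks) $92 billion: just an asset swap on bank balance sheets → 0.
FX sale $20 billion: just an asset swap on bank balance sheets → 0.
Asset sale (to non-banks) $164 billion: bank balance sheets shrink → −$164B.
Net: −24 + 203 + 0 + 0 − 164 = +$15 billion.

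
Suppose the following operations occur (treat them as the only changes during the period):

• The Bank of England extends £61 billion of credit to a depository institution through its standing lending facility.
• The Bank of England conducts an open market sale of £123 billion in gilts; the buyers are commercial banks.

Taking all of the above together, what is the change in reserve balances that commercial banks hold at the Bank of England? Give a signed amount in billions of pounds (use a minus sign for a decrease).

-£62 billion

Bank of England balance sheet:
  Assets:      Securities −£123B, Loans to banks +£61B
  Liabilities: Bank reserves −£62B
So the change in reserve balances that commercial banks hold at the Bank of England is -£62 billion.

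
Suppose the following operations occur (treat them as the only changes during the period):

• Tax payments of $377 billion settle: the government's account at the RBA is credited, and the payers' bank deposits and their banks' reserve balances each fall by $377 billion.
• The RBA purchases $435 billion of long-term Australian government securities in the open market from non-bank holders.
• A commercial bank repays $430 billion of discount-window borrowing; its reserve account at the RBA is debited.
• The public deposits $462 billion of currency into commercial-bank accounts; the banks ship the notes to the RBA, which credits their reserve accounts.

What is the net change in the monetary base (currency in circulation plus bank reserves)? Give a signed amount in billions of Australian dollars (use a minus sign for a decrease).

-$372 billion

Government account inflow $377 billion: reserves shift to a non-base liability → −$377B.
Asset purchase (from non-banks) $435 billion: RBA balance sheet expands → +$435B.
Discount-window repayment $430 billion: RBA balance sheet contracts → −$430B.
Currency deposit $462 billion: just a shift between currency and reserves — both are base money → 0.
Net: −377 + 435 − 430 + 0 = -$372 billion.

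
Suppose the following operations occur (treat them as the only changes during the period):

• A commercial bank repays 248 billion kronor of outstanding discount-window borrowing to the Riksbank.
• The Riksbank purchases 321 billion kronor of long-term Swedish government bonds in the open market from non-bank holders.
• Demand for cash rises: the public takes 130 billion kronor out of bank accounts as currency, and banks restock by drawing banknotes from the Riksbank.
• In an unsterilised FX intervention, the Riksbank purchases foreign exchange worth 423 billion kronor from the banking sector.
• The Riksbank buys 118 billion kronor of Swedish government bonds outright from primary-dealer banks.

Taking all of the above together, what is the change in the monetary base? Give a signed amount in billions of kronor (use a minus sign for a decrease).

Riksbank balance sheet:
  Assets:      Securities +439B, Loans to banks −248B, Foreign assets +423B
  Liabilities: Bank reserves +484B, Currency in circulation +130B
Commercial banking system:
  Assets:      Reserves at CB +484B, Securities −118B, Foreign assets −423B
  Liabilities: Checkable deposits +191B, Borrowings from CB −248B
Monetary base = currency + reserves: +130B + (+484B) = +614 billion.

+614 billion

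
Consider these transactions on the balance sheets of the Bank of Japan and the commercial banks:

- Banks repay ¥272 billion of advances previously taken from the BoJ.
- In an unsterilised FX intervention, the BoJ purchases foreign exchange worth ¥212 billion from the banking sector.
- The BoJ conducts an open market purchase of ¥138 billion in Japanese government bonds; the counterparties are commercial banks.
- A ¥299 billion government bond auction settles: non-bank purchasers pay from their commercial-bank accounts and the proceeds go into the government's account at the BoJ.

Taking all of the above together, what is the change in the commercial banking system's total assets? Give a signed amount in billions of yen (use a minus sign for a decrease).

-¥571 billion

Discount-window repayment ¥272 billion: bank balance sheets shrink → −¥272B.
FX purchase ¥212 billion: just an asset swap on bank balance sheets → 0.
OMO purchase (from banks) ¥138 billion: just an asset swap on bank balance sheets → 0.
Government account inflow ¥299 billion: bank balance sheets shrink → −¥299B.
Net: −272 + 0 + 0 − 299 = -¥571 billion.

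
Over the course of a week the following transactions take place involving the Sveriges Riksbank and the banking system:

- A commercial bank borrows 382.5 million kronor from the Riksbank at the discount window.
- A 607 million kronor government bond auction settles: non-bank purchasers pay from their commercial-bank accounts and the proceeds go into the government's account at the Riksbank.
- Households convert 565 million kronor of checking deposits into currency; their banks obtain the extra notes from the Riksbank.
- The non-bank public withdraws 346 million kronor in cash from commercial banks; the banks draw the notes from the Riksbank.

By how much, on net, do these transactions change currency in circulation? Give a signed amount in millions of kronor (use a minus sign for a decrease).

+911 million

Discount-window loan 382.5 million kronor: no currency enters or leaves circulation → 0.
Government account inflow 607 million kronor: no currency enters or leaves circulation → 0.
Currency withdrawal 565 million kronor: notes leave the central bank → +565M.
Currency withdrawal 346 million kronor: notes leave the central bank → +346M.
Net: 0 + 0 + 565 + 346 = +911 million.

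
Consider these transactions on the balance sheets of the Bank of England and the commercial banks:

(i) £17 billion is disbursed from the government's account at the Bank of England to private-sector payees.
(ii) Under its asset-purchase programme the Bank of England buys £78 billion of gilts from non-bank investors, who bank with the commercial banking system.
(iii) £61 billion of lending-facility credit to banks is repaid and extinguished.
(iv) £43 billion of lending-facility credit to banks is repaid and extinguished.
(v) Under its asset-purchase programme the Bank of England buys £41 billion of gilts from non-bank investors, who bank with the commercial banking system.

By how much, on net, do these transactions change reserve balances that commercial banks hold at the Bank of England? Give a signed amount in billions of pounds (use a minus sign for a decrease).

Bank of England balance sheet:
  Assets:      Securities +£119B, Loans to banks −£104B
  Liabilities: Bank reserves +£32B, Government deposits −£17B
So the change in reserve balances that commercial banks hold at the Bank of England is +£32 billion.

+£32 billion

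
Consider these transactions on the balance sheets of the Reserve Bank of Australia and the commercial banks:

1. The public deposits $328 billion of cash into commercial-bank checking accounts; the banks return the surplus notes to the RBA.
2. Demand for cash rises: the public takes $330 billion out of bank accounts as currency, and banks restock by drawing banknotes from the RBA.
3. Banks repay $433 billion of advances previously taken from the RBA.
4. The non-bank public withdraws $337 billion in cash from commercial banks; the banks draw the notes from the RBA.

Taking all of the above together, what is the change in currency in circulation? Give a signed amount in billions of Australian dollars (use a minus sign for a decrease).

+$339 billion

Currency deposit $328 billion: notes return to the central bank → −$328B.
Currency withdrawal $330 billion: notes leave the central bank → +$330B.
Discount-window repayment $433 billion: no currency enters or leaves circulation → 0.
Currency withdrawal $337 billion: notes leave the central bank → +$337B.
Net: −328 + 330 + 0 + 337 = +$339 billion.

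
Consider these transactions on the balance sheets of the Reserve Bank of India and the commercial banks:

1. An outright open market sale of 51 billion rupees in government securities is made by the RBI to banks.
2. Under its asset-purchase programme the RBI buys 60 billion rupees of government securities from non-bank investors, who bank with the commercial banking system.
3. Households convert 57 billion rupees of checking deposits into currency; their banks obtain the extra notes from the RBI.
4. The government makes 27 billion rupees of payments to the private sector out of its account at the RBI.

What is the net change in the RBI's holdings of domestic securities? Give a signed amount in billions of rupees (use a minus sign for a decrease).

+9 billion

OMO sale (to banks) 51 billion rupees: securities removed from the RBI's portfolio → −51B.
Asset purchase (from non-banks) 60 billion rupees: securities added to the RBI's portfolio → +60B.
Currency withdrawal 57 billion rupees: the RBI's securities portfolio is untouched → 0.
Government spending 27 billion rupees: the RBI's securities portfolio is untouched → 0.
Net: −51 + 60 + 0 + 0 = +9 billion.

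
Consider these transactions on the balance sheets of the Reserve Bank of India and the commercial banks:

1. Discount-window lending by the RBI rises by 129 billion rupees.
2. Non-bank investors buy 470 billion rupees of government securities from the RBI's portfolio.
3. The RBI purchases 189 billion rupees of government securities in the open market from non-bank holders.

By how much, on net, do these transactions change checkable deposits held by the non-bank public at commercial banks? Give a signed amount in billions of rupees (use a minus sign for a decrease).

-281 billion

RBI balance sheet:
  Assets:      Securities −281B, Loans to banks +129B
  Liabilities: Bank reserves −152B
Commercial banking system:
  Assets:      Reserves at CB −152B
  Liabilities: Checkable deposits −281B, Borrowings from CB +129B
So the change in checkable deposits held by the non-bank public at commercial banks is -281 billion.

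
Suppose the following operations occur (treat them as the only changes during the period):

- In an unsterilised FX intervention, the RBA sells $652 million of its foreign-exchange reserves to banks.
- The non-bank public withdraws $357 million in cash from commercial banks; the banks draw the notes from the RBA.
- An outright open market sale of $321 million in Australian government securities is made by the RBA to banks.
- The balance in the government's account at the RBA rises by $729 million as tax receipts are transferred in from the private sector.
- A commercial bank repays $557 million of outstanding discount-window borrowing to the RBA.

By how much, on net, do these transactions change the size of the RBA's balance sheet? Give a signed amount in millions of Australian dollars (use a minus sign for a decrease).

-$1530 million

RBA balance sheet:
  Assets:      Securities −$321M, Loans to banks −$557M, Foreign assets −$652M
  Liabilities: Bank reserves −$2616M, Currency in circulation +$357M, Government deposits +$729M
Change in total RBA assets = -$1530 million.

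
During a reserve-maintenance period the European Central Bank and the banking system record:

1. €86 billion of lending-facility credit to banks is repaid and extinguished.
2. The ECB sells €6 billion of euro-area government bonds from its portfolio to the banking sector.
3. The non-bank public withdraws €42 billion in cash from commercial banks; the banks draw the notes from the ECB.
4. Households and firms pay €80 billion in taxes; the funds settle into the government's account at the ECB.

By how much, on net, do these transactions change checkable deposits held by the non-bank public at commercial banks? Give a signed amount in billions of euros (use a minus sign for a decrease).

-€122 billion

Discount-window repayment €86 billion: the counterparty is a bank, so public deposits are unchanged → 0.
OMO sale (to banks) €6 billion: the counterparty is a bank, so public deposits are unchanged → 0.
Currency withdrawal €42 billion: non-bank counterparties' bank balances fall → −€42B.
Government account inflow €80 billion: non-bank counterparties' bank balances fall → −€80B.
Net: 0 + 0 − 42 − 80 = -€122 billion.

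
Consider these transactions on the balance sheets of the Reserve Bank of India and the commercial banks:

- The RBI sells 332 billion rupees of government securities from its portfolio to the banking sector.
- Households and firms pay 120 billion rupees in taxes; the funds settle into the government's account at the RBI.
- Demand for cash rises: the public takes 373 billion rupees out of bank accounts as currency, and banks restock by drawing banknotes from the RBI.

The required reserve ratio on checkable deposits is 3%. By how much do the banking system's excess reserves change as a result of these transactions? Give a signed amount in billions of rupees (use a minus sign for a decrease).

OMO sale (to banks) 332 billion rupees: reserves −332B, deposits 0.
Government account inflow 120 billion rupees: reserves −120B, deposits −120B.
Currency withdrawal 373 billion rupees: reserves −373B, deposits −373B.
Totals: Δreserves = −825B, Δdeposits = −493B.
Δrequired reserves = 3% × −493B = −14.79B.
Δexcess reserves = Δreserves − Δrequired = −825B − (−14.79B) = -810.21 billion.

-810.21 billion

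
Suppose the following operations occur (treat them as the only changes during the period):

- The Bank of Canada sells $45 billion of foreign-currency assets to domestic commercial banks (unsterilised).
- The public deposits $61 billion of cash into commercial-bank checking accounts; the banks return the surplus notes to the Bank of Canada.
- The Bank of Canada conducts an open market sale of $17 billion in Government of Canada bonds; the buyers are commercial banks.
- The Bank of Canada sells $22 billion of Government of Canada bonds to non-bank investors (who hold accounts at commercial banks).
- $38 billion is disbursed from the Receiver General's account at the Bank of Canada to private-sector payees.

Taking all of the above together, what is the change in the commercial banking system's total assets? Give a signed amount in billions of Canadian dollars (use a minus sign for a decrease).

+$77 billion

Bank of Canada balance sheet:
  Assets:      Securities −$39B, Foreign assets −$45B
  Liabilities: Bank reserves +$15B, Currency in circulation −$61B, Government deposits −$38B
Commercial banking system:
  Assets:      Reserves at CB +$15B, Securities +$17B, Foreign assets +$45B
  Liabilities: Checkable deposits +$77B
Change in total bank assets = +$77 billion.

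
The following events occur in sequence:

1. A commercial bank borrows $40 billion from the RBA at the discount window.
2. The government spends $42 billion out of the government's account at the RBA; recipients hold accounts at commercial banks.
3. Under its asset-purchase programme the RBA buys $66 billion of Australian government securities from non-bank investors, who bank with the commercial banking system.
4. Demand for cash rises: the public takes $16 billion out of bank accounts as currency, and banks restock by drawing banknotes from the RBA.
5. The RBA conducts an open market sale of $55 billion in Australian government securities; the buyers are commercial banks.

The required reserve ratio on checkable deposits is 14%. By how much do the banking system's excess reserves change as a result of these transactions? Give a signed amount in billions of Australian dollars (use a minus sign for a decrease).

+$64.12 billion

Discount-window loan $40 billion: reserves +$40B, deposits 0.
Government spending $42 billion: reserves +$42B, deposits +$42B.
Asset purchase (from non-banks) $66 billion: reserves +$66B, deposits +$66B.
Currency withdrawal $16 billion: reserves −$16B, deposits −$16B.
OMO sale (to banks) $55 billion: reserves −$55B, deposits 0.
Totals: Δreserves = +$77B, Δdeposits = +$92B.
Δrequired reserves = 14% × +$92B = +$12.88B.
Δexcess reserves = Δreserves − Δrequired = +$77B − (+$12.88B) = +$64.12 billion.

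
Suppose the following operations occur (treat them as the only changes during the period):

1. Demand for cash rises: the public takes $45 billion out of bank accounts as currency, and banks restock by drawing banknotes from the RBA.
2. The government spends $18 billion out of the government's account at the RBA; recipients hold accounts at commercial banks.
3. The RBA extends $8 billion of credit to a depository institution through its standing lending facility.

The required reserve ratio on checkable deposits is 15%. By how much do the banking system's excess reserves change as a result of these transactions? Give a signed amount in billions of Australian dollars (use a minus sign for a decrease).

Currency withdrawal $45 billion: reserves −$45B, deposits −$45B.
Government spending $18 billion: reserves +$18B, deposits +$18B.
Discount-window loan $8 billion: reserves +$8B, deposits 0.
Totals: Δreserves = −$19B, Δdeposits = −$27B.
Δrequired reserves = 15% × −$27B = −$4.05B.
Δexcess reserves = Δreserves − Δrequired = −$19B − (−$4.05B) = -$14.95 billion.

-$14.95 billion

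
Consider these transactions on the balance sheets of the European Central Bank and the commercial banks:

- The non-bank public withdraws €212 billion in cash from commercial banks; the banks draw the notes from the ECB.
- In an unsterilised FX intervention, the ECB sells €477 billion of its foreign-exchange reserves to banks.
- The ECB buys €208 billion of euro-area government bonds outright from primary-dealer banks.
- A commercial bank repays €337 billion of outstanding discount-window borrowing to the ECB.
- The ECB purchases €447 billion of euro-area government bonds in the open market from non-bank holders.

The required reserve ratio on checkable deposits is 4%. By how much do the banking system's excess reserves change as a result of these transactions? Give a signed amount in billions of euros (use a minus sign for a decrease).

Currency withdrawal €212 billion: reserves −€212B, deposits −€212B.
FX sale €477 billion: reserves −€477B, deposits 0.
OMO purchase (from banks) €208 billion: reserves +€208B, deposits 0.
Discount-window repayment €337 billion: reserves −€337B, deposits 0.
Asset purchase (from non-banks) €447 billion: reserves +€447B, deposits +€447B.
Totals: Δreserves = −€371B, Δdeposits = +€235B.
Δrequired reserves = 4% × +€235B = +€9.4B.
Δexcess reserves = Δreserves − Δrequired = −€371B − (+€9.4B) = -€380.4 billion.

-€380.4 billion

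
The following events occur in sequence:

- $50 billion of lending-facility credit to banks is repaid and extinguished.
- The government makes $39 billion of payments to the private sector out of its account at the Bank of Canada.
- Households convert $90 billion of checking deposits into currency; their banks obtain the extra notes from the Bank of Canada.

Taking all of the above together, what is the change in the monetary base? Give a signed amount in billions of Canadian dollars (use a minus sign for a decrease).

Discount-window repayment $50 billion: Bank of Canada balance sheet contracts → −$50B.
Government spending $39 billion: a non-base liability converts back to reserves → +$39B.
Currency withdrawal $90 billion: just a shift between currency and reserves — both are base money → 0.
Net: −50 + 39 + 0 = -$11 billion.

-$11 billion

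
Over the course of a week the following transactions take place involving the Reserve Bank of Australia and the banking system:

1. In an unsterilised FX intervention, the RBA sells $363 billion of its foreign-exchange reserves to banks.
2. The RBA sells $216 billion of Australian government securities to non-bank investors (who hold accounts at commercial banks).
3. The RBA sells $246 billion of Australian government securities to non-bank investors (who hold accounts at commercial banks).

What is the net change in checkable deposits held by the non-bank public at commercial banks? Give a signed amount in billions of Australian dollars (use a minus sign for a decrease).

-$462 billion

RBA balance sheet:
  Assets:      Securities −$462B, Foreign assets −$363B
  Liabilities: Bank reserves −$825B
Commercial banking system:
  Assets:      Reserves at CB −$825B, Foreign assets +$363B
  Liabilities: Checkable deposits −$462B
So the change in checkable deposits held by the non-bank public at commercial banks is -$462 billion.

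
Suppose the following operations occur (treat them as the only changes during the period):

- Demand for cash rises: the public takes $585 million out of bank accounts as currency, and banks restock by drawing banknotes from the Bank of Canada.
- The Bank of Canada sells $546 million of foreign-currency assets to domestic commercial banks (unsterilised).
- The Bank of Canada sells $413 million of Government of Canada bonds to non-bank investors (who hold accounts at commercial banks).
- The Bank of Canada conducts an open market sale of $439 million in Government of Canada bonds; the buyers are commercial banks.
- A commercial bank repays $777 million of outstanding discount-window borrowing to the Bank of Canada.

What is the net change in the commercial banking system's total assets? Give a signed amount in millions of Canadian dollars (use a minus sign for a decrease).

-$1775 million

Currency withdrawal $585 million: bank balance sheets shrink → −$585M.
FX sale $546 million: just an asset swap on bank balance sheets → 0.
Asset sale (to non-banks) $413 million: bank balance sheets shrink → −$413M.
OMO sale (to banks) $439 million: just an asset swap on bank balance sheets → 0.
Discount-window repayment $777 million: bank balance sheets shrink → −$777M.
Net: −585 + 0 − 413 + 0 − 777 = -$1775 million.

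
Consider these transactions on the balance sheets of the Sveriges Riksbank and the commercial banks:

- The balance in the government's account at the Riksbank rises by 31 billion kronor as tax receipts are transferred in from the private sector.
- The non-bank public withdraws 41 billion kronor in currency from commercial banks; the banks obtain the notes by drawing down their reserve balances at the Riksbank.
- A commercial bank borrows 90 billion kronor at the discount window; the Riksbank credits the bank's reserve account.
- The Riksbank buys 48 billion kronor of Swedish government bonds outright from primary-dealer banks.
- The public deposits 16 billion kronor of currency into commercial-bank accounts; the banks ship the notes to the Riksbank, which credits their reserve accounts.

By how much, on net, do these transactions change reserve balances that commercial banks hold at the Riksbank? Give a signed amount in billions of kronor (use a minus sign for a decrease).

Riksbank balance sheet:
  Assets:      Securities +48B, Loans to banks +90B
  Liabilities: Bank reserves +82B, Currency in circulation +25B, Government deposits +31B
Commercial banking system:
  Assets:      Reserves at CB +82B, Securities −48B
  Liabilities: Checkable deposits −56B, Borrowings from CB +90B
So the change in reserve balances that commercial banks hold at the Riksbank is +82 billion.

+82 billion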